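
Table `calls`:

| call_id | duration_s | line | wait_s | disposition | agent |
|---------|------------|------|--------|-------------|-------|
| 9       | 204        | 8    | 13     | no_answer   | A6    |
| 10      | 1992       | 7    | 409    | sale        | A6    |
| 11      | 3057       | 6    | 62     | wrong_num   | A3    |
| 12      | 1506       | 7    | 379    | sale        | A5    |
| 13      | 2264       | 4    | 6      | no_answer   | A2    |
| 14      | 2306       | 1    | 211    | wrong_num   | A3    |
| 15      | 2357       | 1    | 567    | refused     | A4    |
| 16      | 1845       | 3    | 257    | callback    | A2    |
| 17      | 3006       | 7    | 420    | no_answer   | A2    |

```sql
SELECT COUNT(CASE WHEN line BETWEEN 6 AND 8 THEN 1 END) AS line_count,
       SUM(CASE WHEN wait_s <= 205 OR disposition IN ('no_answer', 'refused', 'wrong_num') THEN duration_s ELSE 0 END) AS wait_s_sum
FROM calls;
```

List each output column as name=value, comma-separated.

line_count=5, wait_s_sum=13194

[line_count: line BETWEEN 6 AND 8]
call_id=9: ✓ → 1
call_id=10: ✓ → 1
call_id=11: ✓ → 1
call_id=12: ✓ → 1
call_id=13: ✗
call_id=14: ✗
call_id=15: ✗
call_id=16: ✗
call_id=17: ✓ → 1
line_count = COUNT(1, 1, 1, 1, 1) = 5
—
[wait_s_sum: wait_s <= 205 OR disposition IN ('no_answer', 'refused', 'wrong_num')]
call_id=9: ✓ → 204
call_id=10: ✗
call_id=11: ✓ → 3057
call_id=12: ✗
call_id=13: ✓ → 2264
call_id=14: ✓ → 2306
call_id=15: ✓ → 2357
call_id=16: ✗
call_id=17: ✓ → 3006
wait_s_sum = 204 + 3057 + 2264 + 2306 + 2357 + 3006 = 13194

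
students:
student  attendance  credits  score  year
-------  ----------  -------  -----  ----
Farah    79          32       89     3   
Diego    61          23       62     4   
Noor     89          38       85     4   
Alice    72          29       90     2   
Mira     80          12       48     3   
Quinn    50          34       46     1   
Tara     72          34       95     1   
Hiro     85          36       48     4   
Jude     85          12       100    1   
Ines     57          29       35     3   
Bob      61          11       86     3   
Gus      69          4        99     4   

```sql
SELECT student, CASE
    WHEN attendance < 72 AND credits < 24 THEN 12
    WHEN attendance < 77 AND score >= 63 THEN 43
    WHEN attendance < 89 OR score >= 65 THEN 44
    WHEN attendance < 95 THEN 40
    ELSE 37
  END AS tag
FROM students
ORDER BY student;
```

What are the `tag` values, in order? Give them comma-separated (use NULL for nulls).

43, 12, 12, 44, 12, 44, 44, 44, 44, 44, 44, 43

student=Alice: attendance < 77 AND score >= 63 → 43
student=Bob: attendance < 72 AND credits < 24 → 12
student=Diego: attendance < 72 AND credits < 24 → 12
student=Farah: attendance < 89 OR score >= 65 → 44
student=Gus: attendance < 72 AND credits < 24 → 12
student=Hiro: attendance < 89 OR score >= 65 → 44
student=Ines: attendance < 89 OR score >= 65 → 44
student=Jude: attendance < 89 OR score >= 65 → 44
student=Mira: attendance < 89 OR score >= 65 → 44
student=Noor: attendance < 89 OR score >= 65 → 44
student=Quinn: attendance < 89 OR score >= 65 → 44
student=Tara: attendance < 77 AND score >= 63 → 43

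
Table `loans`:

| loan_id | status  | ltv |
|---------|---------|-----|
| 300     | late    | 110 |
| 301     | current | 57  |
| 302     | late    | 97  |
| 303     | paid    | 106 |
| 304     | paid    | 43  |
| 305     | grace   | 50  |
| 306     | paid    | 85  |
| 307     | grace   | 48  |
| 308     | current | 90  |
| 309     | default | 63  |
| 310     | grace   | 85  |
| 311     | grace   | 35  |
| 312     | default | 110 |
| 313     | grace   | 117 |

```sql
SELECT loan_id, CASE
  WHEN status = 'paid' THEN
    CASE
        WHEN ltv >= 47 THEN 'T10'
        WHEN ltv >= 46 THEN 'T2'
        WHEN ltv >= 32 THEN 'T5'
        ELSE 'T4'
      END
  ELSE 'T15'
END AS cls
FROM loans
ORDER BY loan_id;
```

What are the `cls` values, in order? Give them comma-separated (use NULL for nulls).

T15, T15, T15, T10, T5, T15, T10, T15, T15, T15, T15, T15, T15, T15

loan_id=300: status='late' → outer ELSE → T15
loan_id=301: status='current' → outer ELSE → T15
loan_id=302: status='late' → outer ELSE → T15
loan_id=303: status='paid' → inner[ltv >= 47] → T10
loan_id=304: status='paid' → inner[ltv >= 32] → T5
loan_id=305: status='grace' → outer ELSE → T15
loan_id=306: status='paid' → inner[ltv >= 47] → T10
loan_id=307: status='grace' → outer ELSE → T15
loan_id=308: status='current' → outer ELSE → T15
loan_id=309: status='default' → outer ELSE → T15
loan_id=310: status='grace' → outer ELSE → T15
loan_id=311: status='grace' → outer ELSE → T15
loan_id=312: status='default' → outer ELSE → T15
loan_id=313: status='grace' → outer ELSE → T15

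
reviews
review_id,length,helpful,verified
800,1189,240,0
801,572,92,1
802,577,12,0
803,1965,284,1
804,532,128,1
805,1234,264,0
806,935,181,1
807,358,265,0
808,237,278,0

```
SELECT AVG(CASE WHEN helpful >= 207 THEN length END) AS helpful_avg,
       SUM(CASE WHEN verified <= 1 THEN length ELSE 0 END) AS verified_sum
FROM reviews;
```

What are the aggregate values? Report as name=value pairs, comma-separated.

[helpful_avg: helpful >= 207]
review_id=800: ✓ → 1189
review_id=801: ✗
review_id=802: ✗
review_id=803: ✓ → 1965
review_id=804: ✗
review_id=805: ✓ → 1234
review_id=806: ✗
review_id=807: ✓ → 358
review_id=808: ✓ → 237
helpful_avg = (1189 + 1965 + 1234 + 358 + 237) / 5 = 996.6
—
[verified_sum: verified <= 1]
review_id=800: ✓ → 1189
review_id=801: ✓ → 572
review_id=802: ✓ → 577
review_id=803: ✓ → 1965
review_id=804: ✓ → 532
review_id=805: ✓ → 1234
review_id=806: ✓ → 935
review_id=807: ✓ → 358
review_id=808: ✓ → 237
verified_sum = 1189 + 572 + 577 + 1965 + 532 + 1234 + 935 + 358 + 237 = 7599

helpful_avg=996.6, verified_sum=7599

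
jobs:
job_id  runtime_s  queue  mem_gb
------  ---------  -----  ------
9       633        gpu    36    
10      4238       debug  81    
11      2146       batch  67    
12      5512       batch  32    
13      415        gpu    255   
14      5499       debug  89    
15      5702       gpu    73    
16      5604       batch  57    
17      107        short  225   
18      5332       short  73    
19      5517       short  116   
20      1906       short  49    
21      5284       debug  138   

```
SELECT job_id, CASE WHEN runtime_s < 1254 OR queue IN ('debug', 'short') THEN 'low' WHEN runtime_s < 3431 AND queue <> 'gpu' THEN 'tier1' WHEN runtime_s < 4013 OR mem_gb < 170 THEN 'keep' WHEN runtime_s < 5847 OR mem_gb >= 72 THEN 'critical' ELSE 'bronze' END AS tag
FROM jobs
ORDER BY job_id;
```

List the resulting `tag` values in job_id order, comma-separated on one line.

job_id=9: runtime_s < 1254 OR queue IN ('debug', 'short') → low
job_id=10: runtime_s < 1254 OR queue IN ('debug', 'short') → low
job_id=11: runtime_s < 3431 AND queue <> 'gpu' → tier1
job_id=12: runtime_s < 4013 OR mem_gb < 170 → keep
job_id=13: runtime_s < 1254 OR queue IN ('debug', 'short') → low
job_id=14: runtime_s < 1254 OR queue IN ('debug', 'short') → low
job_id=15: runtime_s < 4013 OR mem_gb < 170 → keep
job_id=16: runtime_s < 4013 OR mem_gb < 170 → keep
job_id=17: runtime_s < 1254 OR queue IN ('debug', 'short') → low
job_id=18: runtime_s < 1254 OR queue IN ('debug', 'short') → low
job_id=19: runtime_s < 1254 OR queue IN ('debug', 'short') → low
job_id=20: runtime_s < 1254 OR queue IN ('debug', 'short') → low
job_id=21: runtime_s < 1254 OR queue IN ('debug', 'short') → low

low, low, tier1, keep, low, low, keep, keep, low, low, low, low, low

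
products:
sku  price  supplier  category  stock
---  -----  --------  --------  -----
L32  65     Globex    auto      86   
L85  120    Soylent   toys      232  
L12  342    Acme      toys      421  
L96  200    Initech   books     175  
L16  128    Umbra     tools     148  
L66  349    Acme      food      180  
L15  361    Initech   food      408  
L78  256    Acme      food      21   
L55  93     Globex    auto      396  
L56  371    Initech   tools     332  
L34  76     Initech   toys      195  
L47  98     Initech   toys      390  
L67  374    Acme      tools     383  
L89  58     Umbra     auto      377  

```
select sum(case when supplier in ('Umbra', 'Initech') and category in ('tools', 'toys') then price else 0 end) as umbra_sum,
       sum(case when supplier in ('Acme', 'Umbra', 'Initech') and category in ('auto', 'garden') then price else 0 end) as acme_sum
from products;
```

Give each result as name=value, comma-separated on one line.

umbra_sum=673, acme_sum=58

[umbra_sum: supplier in ('Umbra', 'Initech') and category in ('tools', 'toys')]
sku=L32: ✗
sku=L85: ✗
sku=L12: ✗
sku=L96: ✗
sku=L16: ✓ → 128
sku=L66: ✗
sku=L15: ✗
sku=L78: ✗
sku=L55: ✗
sku=L56: ✓ → 371
sku=L34: ✓ → 76
sku=L47: ✓ → 98
sku=L67: ✗
sku=L89: ✗
umbra_sum = 128 + 371 + 76 + 98 = 673
—
[acme_sum: supplier in ('Acme', 'Umbra', 'Initech') and category in ('auto', 'garden')]
sku=L32: ✗
sku=L85: ✗
sku=L12: ✗
sku=L96: ✗
sku=L16: ✗
sku=L66: ✗
sku=L15: ✗
sku=L78: ✗
sku=L55: ✗
sku=L56: ✗
sku=L34: ✗
sku=L47: ✗
sku=L67: ✗
sku=L89: ✓ → 58
acme_sum = 58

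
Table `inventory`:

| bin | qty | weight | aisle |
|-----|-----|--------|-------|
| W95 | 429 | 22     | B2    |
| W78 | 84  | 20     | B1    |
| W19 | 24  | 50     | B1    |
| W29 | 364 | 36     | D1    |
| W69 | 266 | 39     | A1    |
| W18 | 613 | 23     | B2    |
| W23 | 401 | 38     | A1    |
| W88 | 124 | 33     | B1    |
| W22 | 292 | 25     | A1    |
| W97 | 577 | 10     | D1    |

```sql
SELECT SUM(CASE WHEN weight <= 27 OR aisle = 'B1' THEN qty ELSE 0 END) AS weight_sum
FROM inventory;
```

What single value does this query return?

bin=W95: ✓ → 429
bin=W78: ✓ → 84
bin=W19: ✓ → 24
bin=W29: ✗
bin=W69: ✗
bin=W18: ✓ → 613
bin=W23: ✗
bin=W88: ✓ → 124
bin=W22: ✓ → 292
bin=W97: ✓ → 577
weight_sum = 429 + 84 + 24 + 613 + 124 + 292 + 577 = 2143

2143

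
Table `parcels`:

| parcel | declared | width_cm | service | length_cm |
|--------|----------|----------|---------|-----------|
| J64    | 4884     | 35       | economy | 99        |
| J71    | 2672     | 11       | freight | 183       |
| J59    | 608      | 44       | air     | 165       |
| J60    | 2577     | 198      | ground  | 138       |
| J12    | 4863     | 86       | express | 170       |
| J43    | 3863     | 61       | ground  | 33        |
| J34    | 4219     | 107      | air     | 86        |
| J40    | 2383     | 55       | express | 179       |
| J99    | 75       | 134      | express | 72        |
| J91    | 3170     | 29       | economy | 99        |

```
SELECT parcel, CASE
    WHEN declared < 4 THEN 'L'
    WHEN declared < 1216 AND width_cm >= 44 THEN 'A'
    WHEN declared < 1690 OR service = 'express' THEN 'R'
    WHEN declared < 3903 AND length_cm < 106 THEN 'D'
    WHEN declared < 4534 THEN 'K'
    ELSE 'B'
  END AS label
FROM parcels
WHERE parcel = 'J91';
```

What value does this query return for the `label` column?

D

parcel = J91: declared=3170, width_cm=29, service=economy, length_cm=99.
declared < 4 → false
declared < 1216 AND width_cm >= 44 → false
declared < 1690 OR service = 'express' → false
declared < 3903 AND length_cm < 106 → true → D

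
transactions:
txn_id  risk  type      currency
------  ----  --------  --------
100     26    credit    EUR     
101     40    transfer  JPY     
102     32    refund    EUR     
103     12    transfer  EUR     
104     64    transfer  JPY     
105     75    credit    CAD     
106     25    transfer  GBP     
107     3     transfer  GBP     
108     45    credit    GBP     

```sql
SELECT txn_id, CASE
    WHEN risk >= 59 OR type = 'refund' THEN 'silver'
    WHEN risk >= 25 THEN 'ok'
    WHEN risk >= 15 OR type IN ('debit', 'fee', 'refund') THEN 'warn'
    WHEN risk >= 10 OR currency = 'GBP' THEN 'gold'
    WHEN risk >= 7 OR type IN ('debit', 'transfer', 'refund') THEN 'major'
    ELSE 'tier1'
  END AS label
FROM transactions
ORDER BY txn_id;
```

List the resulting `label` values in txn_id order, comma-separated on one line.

ok, ok, silver, gold, silver, silver, ok, gold, ok

txn_id=100: risk >= 25 → ok
txn_id=101: risk >= 25 → ok
txn_id=102: risk >= 59 OR type = 'refund' → silver
txn_id=103: risk >= 10 OR currency = 'GBP' → gold
txn_id=104: risk >= 59 OR type = 'refund' → silver
txn_id=105: risk >= 59 OR type = 'refund' → silver
txn_id=106: risk >= 25 → ok
txn_id=107: risk >= 10 OR currency = 'GBP' → gold
txn_id=108: risk >= 25 → ok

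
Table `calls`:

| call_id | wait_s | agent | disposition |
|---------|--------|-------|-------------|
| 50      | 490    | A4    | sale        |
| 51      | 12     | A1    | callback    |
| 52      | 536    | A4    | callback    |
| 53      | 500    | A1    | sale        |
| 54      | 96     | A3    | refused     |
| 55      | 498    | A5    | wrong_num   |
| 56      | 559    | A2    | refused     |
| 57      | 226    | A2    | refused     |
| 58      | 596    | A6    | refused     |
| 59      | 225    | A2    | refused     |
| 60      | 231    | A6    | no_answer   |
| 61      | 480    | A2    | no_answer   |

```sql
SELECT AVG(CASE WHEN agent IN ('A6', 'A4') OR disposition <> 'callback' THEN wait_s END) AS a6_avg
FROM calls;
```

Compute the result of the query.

call_id=50: ✓ → 490
call_id=51: ✗
call_id=52: ✓ → 536
call_id=53: ✓ → 500
call_id=54: ✓ → 96
call_id=55: ✓ → 498
call_id=56: ✓ → 559
call_id=57: ✓ → 226
call_id=58: ✓ → 596
call_id=59: ✓ → 225
call_id=60: ✓ → 231
call_id=61: ✓ → 480
a6_avg = (490 + 536 + 500 + 96 + 498 + 559 + 226 + 596 + 225 + 231 + 480) / 11 = 403.3636363636

403.3636363636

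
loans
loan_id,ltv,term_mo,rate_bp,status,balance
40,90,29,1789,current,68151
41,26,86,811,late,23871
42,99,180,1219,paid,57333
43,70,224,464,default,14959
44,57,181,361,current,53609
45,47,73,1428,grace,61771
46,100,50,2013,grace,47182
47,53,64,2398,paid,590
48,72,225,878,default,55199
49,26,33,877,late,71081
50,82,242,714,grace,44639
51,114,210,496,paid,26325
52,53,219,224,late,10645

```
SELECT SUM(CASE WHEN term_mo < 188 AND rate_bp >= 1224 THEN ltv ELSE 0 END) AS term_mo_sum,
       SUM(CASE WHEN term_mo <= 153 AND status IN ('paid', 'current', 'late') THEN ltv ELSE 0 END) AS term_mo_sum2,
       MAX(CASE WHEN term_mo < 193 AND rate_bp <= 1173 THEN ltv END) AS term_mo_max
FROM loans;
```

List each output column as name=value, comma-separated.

[term_mo_sum: term_mo < 188 AND rate_bp >= 1224]
loan_id=40: ✓ → 90
loan_id=41: ✗
loan_id=42: ✗
loan_id=43: ✗
loan_id=44: ✗
loan_id=45: ✓ → 47
loan_id=46: ✓ → 100
loan_id=47: ✓ → 53
loan_id=48: ✗
loan_id=49: ✗
loan_id=50: ✗
loan_id=51: ✗
loan_id=52: ✗
term_mo_sum = 90 + 47 + 100 + 53 = 290
—
[term_mo_sum2: term_mo <= 153 AND status IN ('paid', 'current', 'late')]
loan_id=40: ✓ → 90
loan_id=41: ✓ → 26
loan_id=42: ✗
loan_id=43: ✗
loan_id=44: ✗
loan_id=45: ✗
loan_id=46: ✗
loan_id=47: ✓ → 53
loan_id=48: ✗
loan_id=49: ✓ → 26
loan_id=50: ✗
loan_id=51: ✗
loan_id=52: ✗
term_mo_sum2 = 90 + 26 + 53 + 26 = 195
—
[term_mo_max: term_mo < 193 AND rate_bp <= 1173]
loan_id=40: ✗
loan_id=41: ✓ → 26
loan_id=42: ✗
loan_id=43: ✗
loan_id=44: ✓ → 57
loan_id=45: ✗
loan_id=46: ✗
loan_id=47: ✗
loan_id=48: ✗
loan_id=49: ✓ → 26
loan_id=50: ✗
loan_id=51: ✗
loan_id=52: ✗
term_mo_max = MAX(26, 57, 26) = 57

term_mo_sum=290, term_mo_sum2=195, term_mo_max=57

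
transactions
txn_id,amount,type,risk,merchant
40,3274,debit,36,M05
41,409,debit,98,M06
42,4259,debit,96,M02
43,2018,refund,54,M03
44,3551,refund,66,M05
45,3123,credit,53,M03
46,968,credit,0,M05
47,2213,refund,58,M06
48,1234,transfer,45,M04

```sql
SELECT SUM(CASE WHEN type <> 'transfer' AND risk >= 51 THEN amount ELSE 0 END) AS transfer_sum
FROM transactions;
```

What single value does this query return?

15573

txn_id=40: ✗
txn_id=41: ✓ → 409
txn_id=42: ✓ → 4259
txn_id=43: ✓ → 2018
txn_id=44: ✓ → 3551
txn_id=45: ✓ → 3123
txn_id=46: ✗
txn_id=47: ✓ → 2213
txn_id=48: ✗
transfer_sum = 409 + 4259 + 2018 + 3551 + 3123 + 2213 = 15573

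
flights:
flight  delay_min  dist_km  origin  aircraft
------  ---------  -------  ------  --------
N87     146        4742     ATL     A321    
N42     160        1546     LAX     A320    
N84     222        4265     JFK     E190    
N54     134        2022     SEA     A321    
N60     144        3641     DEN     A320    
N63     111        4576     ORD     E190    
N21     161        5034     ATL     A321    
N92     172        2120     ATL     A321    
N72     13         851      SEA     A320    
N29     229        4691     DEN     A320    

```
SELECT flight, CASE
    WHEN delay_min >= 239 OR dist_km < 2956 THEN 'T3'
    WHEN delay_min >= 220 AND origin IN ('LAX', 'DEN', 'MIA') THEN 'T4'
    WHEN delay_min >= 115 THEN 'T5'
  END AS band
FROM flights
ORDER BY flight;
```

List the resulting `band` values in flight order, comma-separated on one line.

T5, T4, T3, T3, T5, NULL, T3, T5, T5, T3

flight=N21: delay_min >= 115 → T5
flight=N29: delay_min >= 220 AND origin IN ('LAX', 'DEN', 'MIA') → T4
flight=N42: delay_min >= 239 OR dist_km < 2956 → T3
flight=N54: delay_min >= 239 OR dist_km < 2956 → T3
flight=N60: delay_min >= 115 → T5
flight=N63: (no match → NULL) → NULL
flight=N72: delay_min >= 239 OR dist_km < 2956 → T3
flight=N84: delay_min >= 115 → T5
flight=N87: delay_min >= 115 → T5
flight=N92: delay_min >= 239 OR dist_km < 2956 → T3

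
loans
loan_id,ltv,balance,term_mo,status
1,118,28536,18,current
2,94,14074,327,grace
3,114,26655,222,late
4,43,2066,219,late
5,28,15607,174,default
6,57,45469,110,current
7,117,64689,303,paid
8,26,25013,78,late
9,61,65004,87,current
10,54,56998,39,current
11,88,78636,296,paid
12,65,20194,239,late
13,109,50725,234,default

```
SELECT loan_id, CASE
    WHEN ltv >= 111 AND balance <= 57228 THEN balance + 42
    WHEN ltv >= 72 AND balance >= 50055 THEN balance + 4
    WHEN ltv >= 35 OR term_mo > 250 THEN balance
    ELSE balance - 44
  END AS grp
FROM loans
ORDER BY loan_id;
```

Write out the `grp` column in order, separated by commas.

loan_id=1: ltv >= 111 AND balance <= 57228 → 28578
loan_id=2: ltv >= 35 OR term_mo > 250 → 14074
loan_id=3: ltv >= 111 AND balance <= 57228 → 26697
loan_id=4: ltv >= 35 OR term_mo > 250 → 2066
loan_id=5: ELSE → 15563
loan_id=6: ltv >= 35 OR term_mo > 250 → 45469
loan_id=7: ltv >= 72 AND balance >= 50055 → 64693
loan_id=8: ELSE → 24969
loan_id=9: ltv >= 35 OR term_mo > 250 → 65004
loan_id=10: ltv >= 35 OR term_mo > 250 → 56998
loan_id=11: ltv >= 72 AND balance >= 50055 → 78640
loan_id=12: ltv >= 35 OR term_mo > 250 → 20194
loan_id=13: ltv >= 72 AND balance >= 50055 → 50729

28578, 14074, 26697, 2066, 15563, 45469, 64693, 24969, 65004, 56998, 78640, 20194, 50729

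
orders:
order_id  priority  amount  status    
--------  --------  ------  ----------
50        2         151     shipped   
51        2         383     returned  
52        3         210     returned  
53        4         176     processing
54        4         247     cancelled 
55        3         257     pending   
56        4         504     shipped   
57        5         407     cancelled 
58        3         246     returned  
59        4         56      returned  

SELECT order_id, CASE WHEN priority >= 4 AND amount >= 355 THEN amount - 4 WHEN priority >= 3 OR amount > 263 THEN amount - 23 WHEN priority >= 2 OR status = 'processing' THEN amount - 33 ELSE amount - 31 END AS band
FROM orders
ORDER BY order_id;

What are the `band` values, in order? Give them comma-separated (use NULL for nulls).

118, 360, 187, 153, 224, 234, 500, 403, 223, 33

order_id=50: priority >= 2 OR status = 'processing' → 118
order_id=51: priority >= 3 OR amount > 263 → 360
order_id=52: priority >= 3 OR amount > 263 → 187
order_id=53: priority >= 3 OR amount > 263 → 153
order_id=54: priority >= 3 OR amount > 263 → 224
order_id=55: priority >= 3 OR amount > 263 → 234
order_id=56: priority >= 4 AND amount >= 355 → 500
order_id=57: priority >= 4 AND amount >= 355 → 403
order_id=58: priority >= 3 OR amount > 263 → 223
order_id=59: priority >= 3 OR amount > 263 → 33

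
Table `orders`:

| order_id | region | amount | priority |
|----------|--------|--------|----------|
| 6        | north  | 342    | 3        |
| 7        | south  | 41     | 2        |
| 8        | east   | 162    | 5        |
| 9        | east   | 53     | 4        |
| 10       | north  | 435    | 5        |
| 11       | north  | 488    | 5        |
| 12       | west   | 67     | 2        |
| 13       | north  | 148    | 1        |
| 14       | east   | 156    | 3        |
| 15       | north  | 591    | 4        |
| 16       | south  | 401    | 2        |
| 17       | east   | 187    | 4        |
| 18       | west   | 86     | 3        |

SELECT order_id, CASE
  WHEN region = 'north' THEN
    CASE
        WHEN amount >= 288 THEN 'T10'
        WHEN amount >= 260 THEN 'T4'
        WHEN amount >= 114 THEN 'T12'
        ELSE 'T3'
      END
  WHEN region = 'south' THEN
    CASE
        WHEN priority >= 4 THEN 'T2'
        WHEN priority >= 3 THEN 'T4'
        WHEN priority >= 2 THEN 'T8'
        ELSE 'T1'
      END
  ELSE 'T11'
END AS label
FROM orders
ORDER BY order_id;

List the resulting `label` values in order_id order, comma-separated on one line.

order_id=6: region='north' → inner[amount >= 288] → T10
order_id=7: region='south' → inner[priority >= 2] → T8
order_id=8: region='east' → outer ELSE → T11
order_id=9: region='east' → outer ELSE → T11
order_id=10: region='north' → inner[amount >= 288] → T10
order_id=11: region='north' → inner[amount >= 288] → T10
order_id=12: region='west' → outer ELSE → T11
order_id=13: region='north' → inner[amount >= 114] → T12
order_id=14: region='east' → outer ELSE → T11
order_id=15: region='north' → inner[amount >= 288] → T10
order_id=16: region='south' → inner[priority >= 2] → T8
order_id=17: region='east' → outer ELSE → T11
order_id=18: region='west' → outer ELSE → T11

T10, T8, T11, T11, T10, T10, T11, T12, T11, T10, T8, T11, T11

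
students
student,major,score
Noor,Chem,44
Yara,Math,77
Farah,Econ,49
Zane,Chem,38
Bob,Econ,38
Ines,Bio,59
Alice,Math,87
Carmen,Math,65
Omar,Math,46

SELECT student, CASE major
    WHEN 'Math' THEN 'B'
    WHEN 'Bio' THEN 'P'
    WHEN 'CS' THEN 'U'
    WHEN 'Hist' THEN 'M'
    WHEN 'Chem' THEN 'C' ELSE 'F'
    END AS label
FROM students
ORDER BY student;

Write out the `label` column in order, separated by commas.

B, F, B, F, P, C, B, B, C

student=Alice: major='Math' → B
student=Bob: ELSE → F
student=Carmen: major='Math' → B
student=Farah: ELSE → F
student=Ines: major='Bio' → P
student=Noor: major='Chem' → C
student=Omar: major='Math' → B
student=Yara: major='Math' → B
student=Zane: major='Chem' → C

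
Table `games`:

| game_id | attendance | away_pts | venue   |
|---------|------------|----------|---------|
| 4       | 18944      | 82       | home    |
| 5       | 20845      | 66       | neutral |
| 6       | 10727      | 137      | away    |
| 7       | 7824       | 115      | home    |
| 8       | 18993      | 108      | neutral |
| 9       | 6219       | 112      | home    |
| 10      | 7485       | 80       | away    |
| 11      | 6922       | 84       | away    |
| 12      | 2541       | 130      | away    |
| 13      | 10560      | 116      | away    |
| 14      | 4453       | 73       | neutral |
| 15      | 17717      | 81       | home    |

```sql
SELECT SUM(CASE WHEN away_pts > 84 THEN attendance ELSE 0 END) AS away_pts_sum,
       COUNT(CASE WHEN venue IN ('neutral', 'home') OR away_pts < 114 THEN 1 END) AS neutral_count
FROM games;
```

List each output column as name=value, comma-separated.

[away_pts_sum: away_pts > 84]
game_id=4: ✗
game_id=5: ✗
game_id=6: ✓ → 10727
game_id=7: ✓ → 7824
game_id=8: ✓ → 18993
game_id=9: ✓ → 6219
game_id=10: ✗
game_id=11: ✗
game_id=12: ✓ → 2541
game_id=13: ✓ → 10560
game_id=14: ✗
game_id=15: ✗
away_pts_sum = 10727 + 7824 + 18993 + 6219 + 2541 + 10560 = 56864
—
[neutral_count: venue IN ('neutral', 'home') OR away_pts < 114]
game_id=4: ✓ → 1
game_id=5: ✓ → 1
game_id=6: ✗
game_id=7: ✓ → 1
game_id=8: ✓ → 1
game_id=9: ✓ → 1
game_id=10: ✓ → 1
game_id=11: ✓ → 1
game_id=12: ✗
game_id=13: ✗
game_id=14: ✓ → 1
game_id=15: ✓ → 1
neutral_count = COUNT(1, 1, 1, 1, 1, 1, 1, 1, 1) = 9

away_pts_sum=56864, neutral_count=9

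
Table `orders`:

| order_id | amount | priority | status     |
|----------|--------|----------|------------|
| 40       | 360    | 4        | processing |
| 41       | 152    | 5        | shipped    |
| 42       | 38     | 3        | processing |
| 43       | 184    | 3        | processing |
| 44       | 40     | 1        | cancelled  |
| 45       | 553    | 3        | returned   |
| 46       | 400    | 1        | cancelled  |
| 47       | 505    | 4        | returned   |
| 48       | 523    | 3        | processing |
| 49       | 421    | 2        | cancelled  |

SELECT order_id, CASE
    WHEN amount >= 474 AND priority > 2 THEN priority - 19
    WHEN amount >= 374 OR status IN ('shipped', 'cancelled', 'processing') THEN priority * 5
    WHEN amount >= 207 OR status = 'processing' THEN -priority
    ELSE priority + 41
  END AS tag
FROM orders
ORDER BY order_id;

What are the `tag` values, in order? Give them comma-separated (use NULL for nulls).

order_id=40: amount >= 374 OR status IN ('shipped', 'cancelled', 'processing') → 20
order_id=41: amount >= 374 OR status IN ('shipped', 'cancelled', 'processing') → 25
order_id=42: amount >= 374 OR status IN ('shipped', 'cancelled', 'processing') → 15
order_id=43: amount >= 374 OR status IN ('shipped', 'cancelled', 'processing') → 15
order_id=44: amount >= 374 OR status IN ('shipped', 'cancelled', 'processing') → 5
order_id=45: amount >= 474 AND priority > 2 → -16
order_id=46: amount >= 374 OR status IN ('shipped', 'cancelled', 'processing') → 5
order_id=47: amount >= 474 AND priority > 2 → -15
order_id=48: amount >= 474 AND priority > 2 → -16
order_id=49: amount >= 374 OR status IN ('shipped', 'cancelled', 'processing') → 10

20, 25, 15, 15, 5, -16, 5, -15, -16, 10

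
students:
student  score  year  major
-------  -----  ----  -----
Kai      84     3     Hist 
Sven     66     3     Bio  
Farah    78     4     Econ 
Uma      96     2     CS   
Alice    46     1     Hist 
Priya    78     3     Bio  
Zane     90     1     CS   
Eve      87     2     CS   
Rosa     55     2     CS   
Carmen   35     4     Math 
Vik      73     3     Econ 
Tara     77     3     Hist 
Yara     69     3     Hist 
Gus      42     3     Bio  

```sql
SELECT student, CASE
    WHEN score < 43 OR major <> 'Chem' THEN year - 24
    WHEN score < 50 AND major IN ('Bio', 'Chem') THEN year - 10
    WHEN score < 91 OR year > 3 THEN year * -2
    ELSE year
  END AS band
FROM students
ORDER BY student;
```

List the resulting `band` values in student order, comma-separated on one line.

student=Alice: score < 43 OR major <> 'Chem' → -23
student=Carmen: score < 43 OR major <> 'Chem' → -20
student=Eve: score < 43 OR major <> 'Chem' → -22
student=Farah: score < 43 OR major <> 'Chem' → -20
student=Gus: score < 43 OR major <> 'Chem' → -21
student=Kai: score < 43 OR major <> 'Chem' → -21
student=Priya: score < 43 OR major <> 'Chem' → -21
student=Rosa: score < 43 OR major <> 'Chem' → -22
student=Sven: score < 43 OR major <> 'Chem' → -21
student=Tara: score < 43 OR major <> 'Chem' → -21
student=Uma: score < 43 OR major <> 'Chem' → -22
student=Vik: score < 43 OR major <> 'Chem' → -21
student=Yara: score < 43 OR major <> 'Chem' → -21
student=Zane: score < 43 OR major <> 'Chem' → -23

-23, -20, -22, -20, -21, -21, -21, -22, -21, -21, -22, -21, -21, -23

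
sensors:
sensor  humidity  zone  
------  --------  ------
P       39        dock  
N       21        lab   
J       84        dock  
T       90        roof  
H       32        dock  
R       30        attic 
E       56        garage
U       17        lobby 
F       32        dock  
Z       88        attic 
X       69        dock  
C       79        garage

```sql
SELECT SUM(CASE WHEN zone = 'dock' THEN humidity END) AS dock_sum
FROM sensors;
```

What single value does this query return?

256

sensor=P: ✓ → 39
sensor=N: ✗
sensor=J: ✓ → 84
sensor=T: ✗
sensor=H: ✓ → 32
sensor=R: ✗
sensor=E: ✗
sensor=U: ✗
sensor=F: ✓ → 32
sensor=Z: ✗
sensor=X: ✓ → 69
sensor=C: ✗
dock_sum = 39 + 84 + 32 + 32 + 69 = 256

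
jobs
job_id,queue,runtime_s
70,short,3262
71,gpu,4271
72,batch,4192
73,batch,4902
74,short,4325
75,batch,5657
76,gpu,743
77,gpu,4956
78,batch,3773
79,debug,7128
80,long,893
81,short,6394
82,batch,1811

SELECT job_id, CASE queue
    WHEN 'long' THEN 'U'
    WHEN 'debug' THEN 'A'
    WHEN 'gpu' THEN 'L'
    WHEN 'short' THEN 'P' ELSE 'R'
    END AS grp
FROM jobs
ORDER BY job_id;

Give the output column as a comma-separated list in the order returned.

job_id=70: queue='short' → P
job_id=71: queue='gpu' → L
job_id=72: ELSE → R
job_id=73: ELSE → R
job_id=74: queue='short' → P
job_id=75: ELSE → R
job_id=76: queue='gpu' → L
job_id=77: queue='gpu' → L
job_id=78: ELSE → R
job_id=79: queue='debug' → A
job_id=80: queue='long' → U
job_id=81: queue='short' → P
job_id=82: ELSE → R

P, L, R, R, P, R, L, L, R, A, U, P, R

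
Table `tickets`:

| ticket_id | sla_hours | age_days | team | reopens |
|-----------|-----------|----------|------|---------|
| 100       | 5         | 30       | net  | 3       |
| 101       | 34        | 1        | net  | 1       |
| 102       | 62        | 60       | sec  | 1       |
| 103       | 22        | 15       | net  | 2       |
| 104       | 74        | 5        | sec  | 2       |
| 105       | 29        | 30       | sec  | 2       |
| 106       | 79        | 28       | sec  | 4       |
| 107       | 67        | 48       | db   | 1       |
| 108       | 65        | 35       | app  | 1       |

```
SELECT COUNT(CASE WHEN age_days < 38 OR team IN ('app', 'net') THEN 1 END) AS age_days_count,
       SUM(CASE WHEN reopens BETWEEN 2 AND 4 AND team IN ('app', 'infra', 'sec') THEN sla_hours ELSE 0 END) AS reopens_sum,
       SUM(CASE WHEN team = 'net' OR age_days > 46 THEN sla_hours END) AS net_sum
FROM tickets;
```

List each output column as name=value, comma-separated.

age_days_count=7, reopens_sum=182, net_sum=190

[age_days_count: age_days < 38 OR team IN ('app', 'net')]
ticket_id=100: ✓ → 1
ticket_id=101: ✓ → 1
ticket_id=102: ✗
ticket_id=103: ✓ → 1
ticket_id=104: ✓ → 1
ticket_id=105: ✓ → 1
ticket_id=106: ✓ → 1
ticket_id=107: ✗
ticket_id=108: ✓ → 1
age_days_count = COUNT(1, 1, 1, 1, 1, 1, 1) = 7
—
[reopens_sum: reopens BETWEEN 2 AND 4 AND team IN ('app', 'infra', 'sec')]
ticket_id=100: ✗
ticket_id=101: ✗
ticket_id=102: ✗
ticket_id=103: ✗
ticket_id=104: ✓ → 74
ticket_id=105: ✓ → 29
ticket_id=106: ✓ → 79
ticket_id=107: ✗
ticket_id=108: ✗
reopens_sum = 74 + 29 + 79 = 182
—
[net_sum: team = 'net' OR age_days > 46]
ticket_id=100: ✓ → 5
ticket_id=101: ✓ → 34
ticket_id=102: ✓ → 62
ticket_id=103: ✓ → 22
ticket_id=104: ✗
ticket_id=105: ✗
ticket_id=106: ✗
ticket_id=107: ✓ → 67
ticket_id=108: ✗
net_sum = 5 + 34 + 62 + 22 + 67 = 190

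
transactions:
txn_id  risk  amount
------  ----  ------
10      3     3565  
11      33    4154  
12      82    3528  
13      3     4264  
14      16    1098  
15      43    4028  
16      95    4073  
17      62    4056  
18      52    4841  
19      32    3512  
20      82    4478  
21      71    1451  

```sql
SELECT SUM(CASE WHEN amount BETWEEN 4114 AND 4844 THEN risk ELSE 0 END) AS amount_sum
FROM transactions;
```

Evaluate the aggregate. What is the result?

txn_id=10: ✗
txn_id=11: ✓ → 33
txn_id=12: ✗
txn_id=13: ✓ → 3
txn_id=14: ✗
txn_id=15: ✗
txn_id=16: ✗
txn_id=17: ✗
txn_id=18: ✓ → 52
txn_id=19: ✗
txn_id=20: ✓ → 82
txn_id=21: ✗
amount_sum = 33 + 3 + 52 + 82 = 170

170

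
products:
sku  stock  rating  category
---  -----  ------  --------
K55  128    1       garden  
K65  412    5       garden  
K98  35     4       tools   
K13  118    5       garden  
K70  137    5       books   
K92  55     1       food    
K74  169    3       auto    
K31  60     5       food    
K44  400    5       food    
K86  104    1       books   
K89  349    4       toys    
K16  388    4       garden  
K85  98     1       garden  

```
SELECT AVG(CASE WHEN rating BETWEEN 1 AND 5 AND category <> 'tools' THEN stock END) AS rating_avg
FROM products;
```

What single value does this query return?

sku=K55: ✓ → 128
sku=K65: ✓ → 412
sku=K98: ✗
sku=K13: ✓ → 118
sku=K70: ✓ → 137
sku=K92: ✓ → 55
sku=K74: ✓ → 169
sku=K31: ✓ → 60
sku=K44: ✓ → 400
sku=K86: ✓ → 104
sku=K89: ✓ → 349
sku=K16: ✓ → 388
sku=K85: ✓ → 98
rating_avg = (128 + 412 + 118 + 137 + 55 + 169 + 60 + 400 + 104 + 349 + 388 + 98) / 12 = 201.5

201.5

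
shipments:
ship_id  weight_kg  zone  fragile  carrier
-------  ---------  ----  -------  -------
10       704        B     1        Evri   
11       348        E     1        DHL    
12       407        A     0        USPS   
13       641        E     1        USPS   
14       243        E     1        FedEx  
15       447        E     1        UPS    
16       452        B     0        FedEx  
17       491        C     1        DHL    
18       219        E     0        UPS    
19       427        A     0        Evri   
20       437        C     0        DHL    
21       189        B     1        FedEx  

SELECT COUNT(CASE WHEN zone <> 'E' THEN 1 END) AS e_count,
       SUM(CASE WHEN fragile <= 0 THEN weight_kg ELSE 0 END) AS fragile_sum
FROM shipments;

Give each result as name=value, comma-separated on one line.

e_count=7, fragile_sum=1942

[e_count: zone <> 'E']
ship_id=10: ✓ → 1
ship_id=11: ✗
ship_id=12: ✓ → 1
ship_id=13: ✗
ship_id=14: ✗
ship_id=15: ✗
ship_id=16: ✓ → 1
ship_id=17: ✓ → 1
ship_id=18: ✗
ship_id=19: ✓ → 1
ship_id=20: ✓ → 1
ship_id=21: ✓ → 1
e_count = COUNT(1, 1, 1, 1, 1, 1, 1) = 7
—
[fragile_sum: fragile <= 0]
ship_id=10: ✗
ship_id=11: ✗
ship_id=12: ✓ → 407
ship_id=13: ✗
ship_id=14: ✗
ship_id=15: ✗
ship_id=16: ✓ → 452
ship_id=17: ✗
ship_id=18: ✓ → 219
ship_id=19: ✓ → 427
ship_id=20: ✓ → 437
ship_id=21: ✗
fragile_sum = 407 + 452 + 219 + 427 + 437 = 1942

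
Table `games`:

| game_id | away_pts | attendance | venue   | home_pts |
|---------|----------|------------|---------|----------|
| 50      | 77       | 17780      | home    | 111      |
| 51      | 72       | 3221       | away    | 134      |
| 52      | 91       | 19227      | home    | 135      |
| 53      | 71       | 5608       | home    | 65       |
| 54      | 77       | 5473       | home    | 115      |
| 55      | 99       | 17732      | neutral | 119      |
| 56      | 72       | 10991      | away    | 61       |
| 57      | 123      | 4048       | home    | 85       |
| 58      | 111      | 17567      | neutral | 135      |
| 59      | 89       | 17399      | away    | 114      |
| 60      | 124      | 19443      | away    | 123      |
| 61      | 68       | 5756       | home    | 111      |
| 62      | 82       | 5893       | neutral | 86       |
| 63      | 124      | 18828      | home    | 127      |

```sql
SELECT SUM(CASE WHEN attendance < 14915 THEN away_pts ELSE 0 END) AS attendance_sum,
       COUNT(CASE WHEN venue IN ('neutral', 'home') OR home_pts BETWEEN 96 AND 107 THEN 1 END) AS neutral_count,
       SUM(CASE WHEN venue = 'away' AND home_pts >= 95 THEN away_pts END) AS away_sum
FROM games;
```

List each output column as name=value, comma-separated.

[attendance_sum: attendance < 14915]
game_id=50: ✗
game_id=51: ✓ → 72
game_id=52: ✗
game_id=53: ✓ → 71
game_id=54: ✓ → 77
game_id=55: ✗
game_id=56: ✓ → 72
game_id=57: ✓ → 123
game_id=58: ✗
game_id=59: ✗
game_id=60: ✗
game_id=61: ✓ → 68
game_id=62: ✓ → 82
game_id=63: ✗
attendance_sum = 72 + 71 + 77 + 72 + 123 + 68 + 82 = 565
—
[neutral_count: venue IN ('neutral', 'home') OR home_pts BETWEEN 96 AND 107]
game_id=50: ✓ → 1
game_id=51: ✗
game_id=52: ✓ → 1
game_id=53: ✓ → 1
game_id=54: ✓ → 1
game_id=55: ✓ → 1
game_id=56: ✗
game_id=57: ✓ → 1
game_id=58: ✓ → 1
game_id=59: ✗
game_id=60: ✗
game_id=61: ✓ → 1
game_id=62: ✓ → 1
game_id=63: ✓ → 1
neutral_count = COUNT(1, 1, 1, 1, 1, 1, 1, 1, 1, 1) = 10
—
[away_sum: venue = 'away' AND home_pts >= 95]
game_id=50: ✗
game_id=51: ✓ → 72
game_id=52: ✗
game_id=53: ✗
game_id=54: ✗
game_id=55: ✗
game_id=56: ✗
game_id=57: ✗
game_id=58: ✗
game_id=59: ✓ → 89
game_id=60: ✓ → 124
game_id=61: ✗
game_id=62: ✗
game_id=63: ✗
away_sum = 72 + 89 + 124 = 285

attendance_sum=565, neutral_count=10, away_sum=285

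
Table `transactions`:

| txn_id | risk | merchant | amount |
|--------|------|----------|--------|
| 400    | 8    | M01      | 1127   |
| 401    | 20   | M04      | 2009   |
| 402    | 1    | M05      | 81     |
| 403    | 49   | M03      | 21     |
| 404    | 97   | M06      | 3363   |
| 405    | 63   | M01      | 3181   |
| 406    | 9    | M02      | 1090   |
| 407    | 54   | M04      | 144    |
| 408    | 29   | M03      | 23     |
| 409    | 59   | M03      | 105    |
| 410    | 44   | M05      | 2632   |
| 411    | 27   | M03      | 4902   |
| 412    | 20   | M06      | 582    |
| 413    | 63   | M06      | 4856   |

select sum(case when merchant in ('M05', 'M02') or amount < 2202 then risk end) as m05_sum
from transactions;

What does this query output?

txn_id=400: ✓ → 8
txn_id=401: ✓ → 20
txn_id=402: ✓ → 1
txn_id=403: ✓ → 49
txn_id=404: ✗
txn_id=405: ✗
txn_id=406: ✓ → 9
txn_id=407: ✓ → 54
txn_id=408: ✓ → 29
txn_id=409: ✓ → 59
txn_id=410: ✓ → 44
txn_id=411: ✗
txn_id=412: ✓ → 20
txn_id=413: ✗
m05_sum = 8 + 20 + 1 + 49 + 9 + 54 + 29 + 59 + 44 + 20 = 293

293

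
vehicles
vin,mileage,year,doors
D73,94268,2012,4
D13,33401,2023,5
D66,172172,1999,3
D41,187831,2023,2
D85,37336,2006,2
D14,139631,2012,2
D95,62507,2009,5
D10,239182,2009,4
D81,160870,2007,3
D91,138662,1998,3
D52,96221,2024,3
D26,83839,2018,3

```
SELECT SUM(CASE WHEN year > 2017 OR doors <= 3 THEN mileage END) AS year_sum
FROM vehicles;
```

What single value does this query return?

1049963

vin=D73: ✗
vin=D13: ✓ → 33401
vin=D66: ✓ → 172172
vin=D41: ✓ → 187831
vin=D85: ✓ → 37336
vin=D14: ✓ → 139631
vin=D95: ✗
vin=D10: ✗
vin=D81: ✓ → 160870
vin=D91: ✓ → 138662
vin=D52: ✓ → 96221
vin=D26: ✓ → 83839
year_sum = 33401 + 172172 + 187831 + 37336 + 139631 + 160870 + 138662 + 96221 + 83839 = 1049963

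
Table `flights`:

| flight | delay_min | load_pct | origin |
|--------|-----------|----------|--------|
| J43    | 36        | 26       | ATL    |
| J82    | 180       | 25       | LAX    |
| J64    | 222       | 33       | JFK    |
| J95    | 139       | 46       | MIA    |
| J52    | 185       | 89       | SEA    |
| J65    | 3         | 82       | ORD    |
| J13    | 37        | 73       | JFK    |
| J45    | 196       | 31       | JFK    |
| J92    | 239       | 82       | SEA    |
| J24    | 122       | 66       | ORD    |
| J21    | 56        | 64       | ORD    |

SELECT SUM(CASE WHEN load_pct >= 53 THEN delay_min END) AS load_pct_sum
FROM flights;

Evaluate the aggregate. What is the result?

flight=J43: ✗
flight=J82: ✗
flight=J64: ✗
flight=J95: ✗
flight=J52: ✓ → 185
flight=J65: ✓ → 3
flight=J13: ✓ → 37
flight=J45: ✗
flight=J92: ✓ → 239
flight=J24: ✓ → 122
flight=J21: ✓ → 56
load_pct_sum = 185 + 3 + 37 + 239 + 122 + 56 = 642

642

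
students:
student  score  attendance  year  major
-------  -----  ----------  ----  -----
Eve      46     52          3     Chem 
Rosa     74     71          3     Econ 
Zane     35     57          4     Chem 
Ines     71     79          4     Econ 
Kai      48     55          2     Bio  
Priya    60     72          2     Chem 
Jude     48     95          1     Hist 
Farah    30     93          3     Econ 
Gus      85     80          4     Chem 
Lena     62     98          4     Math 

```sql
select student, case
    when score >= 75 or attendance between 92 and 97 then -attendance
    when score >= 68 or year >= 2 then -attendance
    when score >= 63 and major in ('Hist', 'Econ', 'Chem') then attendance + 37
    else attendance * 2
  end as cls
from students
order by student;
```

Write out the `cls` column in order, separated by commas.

-52, -93, -80, -79, -95, -55, -98, -72, -71, -57

student=Eve: score >= 68 or year >= 2 → -52
student=Farah: score >= 75 or attendance between 92 and 97 → -93
student=Gus: score >= 75 or attendance between 92 and 97 → -80
student=Ines: score >= 68 or year >= 2 → -79
student=Jude: score >= 75 or attendance between 92 and 97 → -95
student=Kai: score >= 68 or year >= 2 → -55
student=Lena: score >= 68 or year >= 2 → -98
student=Priya: score >= 68 or year >= 2 → -72
student=Rosa: score >= 68 or year >= 2 → -71
student=Zane: score >= 68 or year >= 2 → -57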